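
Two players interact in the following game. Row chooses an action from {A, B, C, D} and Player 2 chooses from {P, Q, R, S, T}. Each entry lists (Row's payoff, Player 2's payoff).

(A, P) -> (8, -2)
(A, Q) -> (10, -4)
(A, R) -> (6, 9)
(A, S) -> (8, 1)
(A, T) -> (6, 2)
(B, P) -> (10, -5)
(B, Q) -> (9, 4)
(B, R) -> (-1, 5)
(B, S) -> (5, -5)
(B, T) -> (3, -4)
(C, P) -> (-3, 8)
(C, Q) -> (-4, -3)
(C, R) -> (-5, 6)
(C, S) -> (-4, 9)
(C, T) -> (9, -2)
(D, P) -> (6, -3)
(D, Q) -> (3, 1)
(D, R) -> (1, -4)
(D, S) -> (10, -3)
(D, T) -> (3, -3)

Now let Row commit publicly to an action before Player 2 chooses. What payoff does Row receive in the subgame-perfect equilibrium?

Work backward from Player 2's decision.
- A: Player 2 compares -2, -4, 9, 1, 2 and picks R; Row would get 6.
- B: Player 2 compares -5, 4, 5, -5, -4 and picks R; Row would get -1.
- C: Player 2 compares 8, -3, 6, 9, -2 and picks S; Row would get -4.
- D: Player 2 compares -3, 1, -4, -3, -3 and picks Q; Row would get 3.
Maximizing over 6, -1, -4, 3, Row chooses A. Subgame-perfect outcome: (A, R) with payoffs (6, 9).

6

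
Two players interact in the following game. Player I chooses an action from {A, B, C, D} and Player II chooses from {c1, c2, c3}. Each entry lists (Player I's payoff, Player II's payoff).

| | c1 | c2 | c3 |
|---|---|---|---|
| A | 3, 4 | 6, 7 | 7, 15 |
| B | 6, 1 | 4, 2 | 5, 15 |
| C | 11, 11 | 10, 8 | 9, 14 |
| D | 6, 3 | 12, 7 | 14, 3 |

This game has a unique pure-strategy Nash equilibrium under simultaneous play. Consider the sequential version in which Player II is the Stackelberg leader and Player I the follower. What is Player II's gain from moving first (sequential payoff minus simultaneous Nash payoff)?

4

Work backward from Player I's decision.
- c1: Player I compares 3, 6, 11, 6 and picks C; Player II would get 11.
- c2: Player I compares 6, 4, 10, 12 and picks D; Player II would get 7.
- c3: Player I compares 7, 5, 9, 14 and picks D; Player II would get 3.
Player II's induced payoffs are 11, 7, 3, so Player II commits to c1. Subgame-perfect outcome: (C, c1) with payoffs (11, 11).
For the simultaneous game, intersect best replies.
Player I's best replies: c1→C; c2→D; c3→D.
Player II's best replies: A→c3; B→c3; C→c3; D→c2.
Only (D, c2) has each player best-responding; Nash payoffs (12, 7).
Player II's commitment gain: 11 − 7 = 4.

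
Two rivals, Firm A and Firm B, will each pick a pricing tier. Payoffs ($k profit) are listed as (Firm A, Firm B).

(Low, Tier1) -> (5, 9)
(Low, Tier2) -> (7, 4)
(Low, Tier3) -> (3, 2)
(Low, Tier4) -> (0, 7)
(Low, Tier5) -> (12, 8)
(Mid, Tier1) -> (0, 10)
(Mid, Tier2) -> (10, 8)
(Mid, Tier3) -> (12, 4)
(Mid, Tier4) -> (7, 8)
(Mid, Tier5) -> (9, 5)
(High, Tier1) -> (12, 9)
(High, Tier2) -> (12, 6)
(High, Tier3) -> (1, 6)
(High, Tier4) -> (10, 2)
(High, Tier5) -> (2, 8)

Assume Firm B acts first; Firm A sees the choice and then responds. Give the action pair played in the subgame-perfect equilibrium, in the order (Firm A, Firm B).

(High, Tier1)

Backward induction with Firm B moving first.
- Tier1: BR = High, leader payoff 9.
- Tier2: BR = High, leader payoff 6.
- Tier3: BR = Mid, leader payoff 4.
- Tier4: BR = High, leader payoff 2.
- Tier5: BR = Low, leader payoff 8.
Among 9, 6, 4, 2, 8, the best is 9 at Tier1. Subgame-perfect outcome: (High, Tier1) with payoffs (12, 9).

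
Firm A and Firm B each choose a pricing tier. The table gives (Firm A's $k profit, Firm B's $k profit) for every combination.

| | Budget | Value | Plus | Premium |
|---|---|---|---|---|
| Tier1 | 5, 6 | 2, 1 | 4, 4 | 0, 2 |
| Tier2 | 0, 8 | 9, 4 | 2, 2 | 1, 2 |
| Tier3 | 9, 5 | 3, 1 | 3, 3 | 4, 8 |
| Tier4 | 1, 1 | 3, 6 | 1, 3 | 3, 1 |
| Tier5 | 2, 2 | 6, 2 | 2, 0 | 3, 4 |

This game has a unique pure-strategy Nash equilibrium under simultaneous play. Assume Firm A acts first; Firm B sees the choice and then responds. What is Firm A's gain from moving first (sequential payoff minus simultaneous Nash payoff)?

Backward induction with Firm A moving first.
- Tier1 → Firm B plays Budget (best of 6, 1, 4, 2); Firm A gets 5.
- Tier2 → Firm B plays Budget (best of 8, 4, 2, 2); Firm A gets 0.
- Tier3 → Firm B plays Premium (best of 5, 1, 3, 8); Firm A gets 4.
- Tier4 → Firm B plays Value (best of 1, 6, 3, 1); Firm A gets 3.
- Tier5 → Firm B plays Premium (best of 2, 2, 0, 4); Firm A gets 3.
Maximizing over 5, 0, 4, 3, 3, Firm A chooses Tier1. Subgame-perfect outcome: (Tier1, Budget) with payoffs (5, 6).
Under simultaneous play:
Firm A's best replies: Budget→Tier3; Value→Tier2; Plus→Tier1; Premium→Tier3.
Firm B's best replies: Tier1→Budget; Tier2→Budget; Tier3→Premium; Tier4→Value; Tier5→Premium.
Only (Tier3, Premium) has each player best-responding; Nash payoffs (4, 8).
Firm A's commitment gain: 5 − 4 = 1.

1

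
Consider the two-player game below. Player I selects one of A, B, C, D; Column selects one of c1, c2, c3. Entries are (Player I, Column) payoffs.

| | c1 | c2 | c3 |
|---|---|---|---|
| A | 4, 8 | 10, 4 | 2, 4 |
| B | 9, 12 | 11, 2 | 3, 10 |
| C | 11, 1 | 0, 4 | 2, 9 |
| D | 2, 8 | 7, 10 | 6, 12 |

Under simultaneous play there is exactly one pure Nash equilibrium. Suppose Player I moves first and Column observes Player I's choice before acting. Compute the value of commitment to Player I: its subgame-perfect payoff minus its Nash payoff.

Column best-responds to each possible Player I move:
- A: Column compares 8, 4, 4 and picks c1; Player I would get 4.
- B: Column compares 12, 2, 10 and picks c1; Player I would get 9.
- C: Column compares 1, 4, 9 and picks c3; Player I would get 2.
- D: Column compares 8, 10, 12 and picks c3; Player I would get 6.
Maximizing over 4, 9, 2, 6, Player I chooses B. Subgame-perfect outcome: (B, c1) with payoffs (9, 12).
Under simultaneous play:
Player I's best replies: c1→C; c2→B; c3→D.
Column's best replies: A→c1; B→c1; C→c3; D→c3.
The unique mutual best reply is (D, c3), giving (6, 12).
Player I's commitment gain: 9 − 6 = 3.

3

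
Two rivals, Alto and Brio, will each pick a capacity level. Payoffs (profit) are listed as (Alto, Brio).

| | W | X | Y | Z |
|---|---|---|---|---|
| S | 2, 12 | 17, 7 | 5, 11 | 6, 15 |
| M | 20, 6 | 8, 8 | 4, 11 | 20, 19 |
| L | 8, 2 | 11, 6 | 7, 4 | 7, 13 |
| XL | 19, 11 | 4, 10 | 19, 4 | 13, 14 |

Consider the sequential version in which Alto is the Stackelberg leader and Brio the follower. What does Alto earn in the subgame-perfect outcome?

Solve by backward induction (Alto leads).
- S → Brio plays Z (best of 12, 7, 11, 15); Alto gets 6.
- M → Brio plays Z (best of 6, 8, 11, 19); Alto gets 20.
- L → Brio plays Z (best of 2, 6, 4, 13); Alto gets 7.
- XL → Brio plays Z (best of 11, 10, 4, 14); Alto gets 13.
Among 6, 20, 7, 13, the best is 20 at M. Subgame-perfect outcome: (M, Z) with payoffs (20, 19).

20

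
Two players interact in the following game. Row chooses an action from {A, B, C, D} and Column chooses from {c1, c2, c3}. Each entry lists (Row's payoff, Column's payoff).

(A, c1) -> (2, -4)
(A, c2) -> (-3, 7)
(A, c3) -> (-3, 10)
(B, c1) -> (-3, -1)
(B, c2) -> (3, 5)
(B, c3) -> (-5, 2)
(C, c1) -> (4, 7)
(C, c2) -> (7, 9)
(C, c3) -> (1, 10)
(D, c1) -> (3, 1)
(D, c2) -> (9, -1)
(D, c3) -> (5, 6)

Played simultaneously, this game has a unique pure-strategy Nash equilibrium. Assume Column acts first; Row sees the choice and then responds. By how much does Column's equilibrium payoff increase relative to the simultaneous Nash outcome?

1

Row best-responds to each possible Column move:
- c1 → Row plays C (best of 2, -3, 4, 3); Column gets 7.
- c2 → Row plays D (best of -3, 3, 7, 9); Column gets -1.
- c3 → Row plays D (best of -3, -5, 1, 5); Column gets 6.
Among 7, -1, 6, the best is 7 at c1. Subgame-perfect outcome: (C, c1) with payoffs (4, 7).
For the simultaneous game, intersect best replies.
Row's best replies: c1→C; c2→D; c3→D.
Column's best replies: A→c3; B→c2; C→c3; D→c3.
Only (D, c3) has each player best-responding; Nash payoffs (5, 6).
Column's commitment gain: 7 − 6 = 1.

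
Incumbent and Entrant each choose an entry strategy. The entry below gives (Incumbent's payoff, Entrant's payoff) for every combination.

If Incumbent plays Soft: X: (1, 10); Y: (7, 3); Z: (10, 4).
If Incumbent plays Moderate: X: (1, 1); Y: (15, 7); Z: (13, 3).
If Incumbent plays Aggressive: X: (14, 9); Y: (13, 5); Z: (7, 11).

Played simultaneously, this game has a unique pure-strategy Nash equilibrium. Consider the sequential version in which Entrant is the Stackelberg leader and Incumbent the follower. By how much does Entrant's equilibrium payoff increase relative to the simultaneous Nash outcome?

Work backward from Incumbent's decision.
- X → Incumbent plays Aggressive (best of 1, 1, 14); Entrant gets 9.
- Y → Incumbent plays Moderate (best of 7, 15, 13); Entrant gets 7.
- Z → Incumbent plays Moderate (best of 10, 13, 7); Entrant gets 3.
Among 9, 7, 3, the best is 9 at X. Subgame-perfect outcome: (Aggressive, X) with payoffs (14, 9).
Now find the simultaneous Nash equilibrium.
Incumbent's best replies: X→Aggressive; Y→Moderate; Z→Moderate.
Entrant's best replies: Soft→X; Moderate→Y; Aggressive→Z.
The unique mutual best reply is (Moderate, Y), giving (15, 7).
Entrant's commitment gain: 9 − 7 = 2.

2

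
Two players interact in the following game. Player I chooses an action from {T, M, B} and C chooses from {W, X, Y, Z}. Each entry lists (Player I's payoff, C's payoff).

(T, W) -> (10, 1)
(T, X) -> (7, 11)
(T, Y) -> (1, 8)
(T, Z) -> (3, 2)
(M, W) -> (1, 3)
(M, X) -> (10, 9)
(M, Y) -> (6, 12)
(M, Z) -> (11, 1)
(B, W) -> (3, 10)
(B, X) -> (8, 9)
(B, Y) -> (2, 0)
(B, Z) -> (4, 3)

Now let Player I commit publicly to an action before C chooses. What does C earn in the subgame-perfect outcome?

11

Solve by backward induction (Player I leads).
- T → C plays X (best of 1, 11, 8, 2); Player I gets 7.
- M → C plays Y (best of 3, 9, 12, 1); Player I gets 6.
- B → C plays W (best of 10, 9, 0, 3); Player I gets 3.
Maximizing over 7, 6, 3, Player I chooses T. Subgame-perfect outcome: (T, X) with payoffs (7, 11).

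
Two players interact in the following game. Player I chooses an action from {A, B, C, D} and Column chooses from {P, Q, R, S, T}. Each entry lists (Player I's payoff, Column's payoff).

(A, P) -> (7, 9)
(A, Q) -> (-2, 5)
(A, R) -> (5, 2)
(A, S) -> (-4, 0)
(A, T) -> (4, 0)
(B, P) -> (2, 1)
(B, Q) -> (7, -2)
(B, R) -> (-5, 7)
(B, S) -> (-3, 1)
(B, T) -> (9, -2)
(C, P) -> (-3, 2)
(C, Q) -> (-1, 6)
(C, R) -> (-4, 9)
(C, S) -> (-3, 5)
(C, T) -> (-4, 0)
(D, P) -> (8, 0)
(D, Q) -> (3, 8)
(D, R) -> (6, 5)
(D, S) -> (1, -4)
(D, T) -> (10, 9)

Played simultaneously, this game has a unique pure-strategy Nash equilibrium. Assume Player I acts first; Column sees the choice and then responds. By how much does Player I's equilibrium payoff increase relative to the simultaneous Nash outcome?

Work backward from Column's decision.
- A: BR = P, leader payoff 7.
- B: BR = R, leader payoff -5.
- C: BR = R, leader payoff -4.
- D: BR = T, leader payoff 10.
Player I's induced payoffs are 7, -5, -4, 10, so Player I commits to D. Subgame-perfect outcome: (D, T) with payoffs (10, 9).
Now find the simultaneous Nash equilibrium.
Player I's best replies: P→D; Q→B; R→D; S→D; T→D.
Column's best replies: A→P; B→R; C→R; D→T.
Only (D, T) has each player best-responding; Nash payoffs (10, 9).
Player I's commitment gain: 10 − 10 = 0.

0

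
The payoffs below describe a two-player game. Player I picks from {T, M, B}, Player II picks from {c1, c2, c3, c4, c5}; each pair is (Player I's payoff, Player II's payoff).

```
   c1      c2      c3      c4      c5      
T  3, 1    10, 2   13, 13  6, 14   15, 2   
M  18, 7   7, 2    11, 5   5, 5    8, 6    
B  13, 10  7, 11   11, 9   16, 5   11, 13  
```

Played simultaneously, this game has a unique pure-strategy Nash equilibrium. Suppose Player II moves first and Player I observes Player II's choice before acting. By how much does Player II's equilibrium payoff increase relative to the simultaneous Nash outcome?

6

Solve by backward induction (Player II leads).
- c1: BR = M, leader payoff 7.
- c2: BR = T, leader payoff 2.
- c3: BR = T, leader payoff 13.
- c4: BR = B, leader payoff 5.
- c5: BR = T, leader payoff 2.
Maximizing over 7, 2, 13, 5, 2, Player II chooses c3. Subgame-perfect outcome: (T, c3) with payoffs (13, 13).
Under simultaneous play:
Player I's best replies: c1→M; c2→T; c3→T; c4→B; c5→T.
Player II's best replies: T→c4; M→c1; B→c5.
Only (M, c1) has each player best-responding; Nash payoffs (18, 7).
Player II's commitment gain: 13 − 7 = 6.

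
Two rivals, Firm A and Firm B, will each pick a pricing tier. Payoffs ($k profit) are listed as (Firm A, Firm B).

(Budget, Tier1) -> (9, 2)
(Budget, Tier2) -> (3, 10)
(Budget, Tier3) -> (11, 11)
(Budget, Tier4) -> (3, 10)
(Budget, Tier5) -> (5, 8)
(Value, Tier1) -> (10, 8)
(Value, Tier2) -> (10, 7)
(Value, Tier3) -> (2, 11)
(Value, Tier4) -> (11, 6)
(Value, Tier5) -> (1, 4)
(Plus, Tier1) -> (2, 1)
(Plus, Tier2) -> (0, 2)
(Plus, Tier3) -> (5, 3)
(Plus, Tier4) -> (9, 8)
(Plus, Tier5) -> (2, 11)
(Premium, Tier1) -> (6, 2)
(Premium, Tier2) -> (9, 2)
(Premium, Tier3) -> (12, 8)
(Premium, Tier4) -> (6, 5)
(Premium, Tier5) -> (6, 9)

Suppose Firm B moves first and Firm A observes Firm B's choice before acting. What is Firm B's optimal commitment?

Work backward from Firm A's decision.
- Tier1: BR = Value, leader payoff 8.
- Tier2: BR = Value, leader payoff 7.
- Tier3: BR = Premium, leader payoff 8.
- Tier4: BR = Value, leader payoff 6.
- Tier5: BR = Premium, leader payoff 9.
Firm B's induced payoffs are 8, 7, 8, 6, 9, so Firm B commits to Tier5. Subgame-perfect outcome: (Premium, Tier5) with payoffs (6, 9).

Tier5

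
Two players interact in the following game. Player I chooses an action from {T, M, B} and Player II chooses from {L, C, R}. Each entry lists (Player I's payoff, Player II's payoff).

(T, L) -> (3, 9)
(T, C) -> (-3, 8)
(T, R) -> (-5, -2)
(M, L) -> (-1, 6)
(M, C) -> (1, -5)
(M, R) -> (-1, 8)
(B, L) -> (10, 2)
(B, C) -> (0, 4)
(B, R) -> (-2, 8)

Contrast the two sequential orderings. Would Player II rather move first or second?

second

If Player I leads: Player II's best replies are T→L, M→R, B→R; Player I's induced payoffs 3, -1, -2; outcome (T, L), payoffs (3, 9).
If Player II leads: Player I's best replies are L→B, C→M, R→M; Player II's induced payoffs 2, -5, 8; outcome (M, R), payoffs (-1, 8).
Player II gets 8 moving first and 9 moving second, so Player II prefers to move second.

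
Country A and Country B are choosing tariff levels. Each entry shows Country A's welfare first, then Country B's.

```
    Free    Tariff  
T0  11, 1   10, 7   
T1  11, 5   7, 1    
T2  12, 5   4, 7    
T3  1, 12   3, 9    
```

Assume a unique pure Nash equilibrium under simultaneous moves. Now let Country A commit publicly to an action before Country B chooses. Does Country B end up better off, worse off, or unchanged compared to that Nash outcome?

Work backward from Country B's decision.
- T0 → Country B plays Tariff (best of 1, 7); Country A gets 10.
- T1 → Country B plays Free (best of 5, 1); Country A gets 11.
- T2 → Country B plays Tariff (best of 5, 7); Country A gets 4.
- T3 → Country B plays Free (best of 12, 9); Country A gets 1.
Country A's induced payoffs are 10, 11, 4, 1, so Country A commits to T1. Subgame-perfect outcome: (T1, Free) with payoffs (11, 5).
Under simultaneous play:
Country A's best replies: Free→T2; Tariff→T0.
Country B's best replies: T0→Tariff; T1→Free; T2→Tariff; T3→Free.
The unique mutual best reply is (T0, Tariff), giving (10, 7).
Country B earns 5 sequentially versus 7 at the Nash outcome: worse off.

worse off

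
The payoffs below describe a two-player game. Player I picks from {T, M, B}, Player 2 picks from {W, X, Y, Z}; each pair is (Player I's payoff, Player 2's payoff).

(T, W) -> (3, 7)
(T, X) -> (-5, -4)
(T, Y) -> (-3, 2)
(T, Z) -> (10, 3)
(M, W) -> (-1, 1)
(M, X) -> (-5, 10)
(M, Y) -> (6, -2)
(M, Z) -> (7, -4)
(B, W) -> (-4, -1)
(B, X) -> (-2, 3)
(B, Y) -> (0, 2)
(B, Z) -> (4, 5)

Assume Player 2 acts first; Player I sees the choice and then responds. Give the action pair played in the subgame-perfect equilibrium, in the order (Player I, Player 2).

(T, W)

Player I best-responds to each possible Player 2 move:
- W: Player I compares 3, -1, -4 and picks T; Player 2 would get 7.
- X: Player I compares -5, -5, -2 and picks B; Player 2 would get 3.
- Y: Player I compares -3, 6, 0 and picks M; Player 2 would get -2.
- Z: Player I compares 10, 7, 4 and picks T; Player 2 would get 3.
Player 2's induced payoffs are 7, 3, -2, 3, so Player 2 commits to W. Subgame-perfect outcome: (T, W) with payoffs (3, 7).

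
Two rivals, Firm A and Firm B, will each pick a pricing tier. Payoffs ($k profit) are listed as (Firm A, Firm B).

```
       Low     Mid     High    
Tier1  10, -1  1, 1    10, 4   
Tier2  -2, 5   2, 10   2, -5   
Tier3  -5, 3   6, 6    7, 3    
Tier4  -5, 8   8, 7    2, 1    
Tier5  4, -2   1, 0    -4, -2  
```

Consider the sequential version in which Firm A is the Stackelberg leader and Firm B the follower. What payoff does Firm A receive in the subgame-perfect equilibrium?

10

Firm B best-responds to each possible Firm A move:
- Tier1: BR = High, leader payoff 10.
- Tier2: BR = Mid, leader payoff 2.
- Tier3: BR = Mid, leader payoff 6.
- Tier4: BR = Low, leader payoff -5.
- Tier5: BR = Mid, leader payoff 1.
Firm A's induced payoffs are 10, 2, 6, -5, 1, so Firm A commits to Tier1. Subgame-perfect outcome: (Tier1, High) with payoffs (10, 4).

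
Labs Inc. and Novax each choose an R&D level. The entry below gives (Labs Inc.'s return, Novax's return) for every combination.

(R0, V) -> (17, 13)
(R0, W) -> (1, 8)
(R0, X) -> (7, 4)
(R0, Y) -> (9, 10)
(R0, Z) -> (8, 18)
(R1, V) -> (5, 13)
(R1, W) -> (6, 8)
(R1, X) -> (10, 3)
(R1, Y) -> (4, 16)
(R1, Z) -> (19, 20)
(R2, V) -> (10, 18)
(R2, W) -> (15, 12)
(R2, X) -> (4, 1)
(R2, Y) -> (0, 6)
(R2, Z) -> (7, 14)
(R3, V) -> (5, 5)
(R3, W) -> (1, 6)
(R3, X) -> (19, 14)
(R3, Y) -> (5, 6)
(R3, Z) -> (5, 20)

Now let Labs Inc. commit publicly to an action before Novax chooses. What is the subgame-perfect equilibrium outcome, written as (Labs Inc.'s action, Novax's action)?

Solve by backward induction (Labs Inc. leads).
- R0 → Novax plays Z (best of 13, 8, 4, 10, 18); Labs Inc. gets 8.
- R1 → Novax plays Z (best of 13, 8, 3, 16, 20); Labs Inc. gets 19.
- R2 → Novax plays V (best of 18, 12, 1, 6, 14); Labs Inc. gets 10.
- R3 → Novax plays Z (best of 5, 6, 14, 6, 20); Labs Inc. gets 5.
Labs Inc.'s induced payoffs are 8, 19, 10, 5, so Labs Inc. commits to R1. Subgame-perfect outcome: (R1, Z) with payoffs (19, 20).

(R1, Z)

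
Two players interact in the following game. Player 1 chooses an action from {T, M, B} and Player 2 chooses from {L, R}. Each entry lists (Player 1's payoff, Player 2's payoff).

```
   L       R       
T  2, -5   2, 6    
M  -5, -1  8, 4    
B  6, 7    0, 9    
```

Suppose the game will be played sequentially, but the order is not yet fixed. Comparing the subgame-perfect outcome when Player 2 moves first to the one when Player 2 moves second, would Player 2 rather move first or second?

first

If Player 1 leads: Player 2's best replies are T→R, M→R, B→R; Player 1's induced payoffs 2, 8, 0; outcome (M, R), payoffs (8, 4).
If Player 2 leads: Player 1's best replies are L→B, R→M; Player 2's induced payoffs 7, 4; outcome (B, L), payoffs (6, 7).
Player 2 gets 7 moving first and 4 moving second, so Player 2 prefers to move first.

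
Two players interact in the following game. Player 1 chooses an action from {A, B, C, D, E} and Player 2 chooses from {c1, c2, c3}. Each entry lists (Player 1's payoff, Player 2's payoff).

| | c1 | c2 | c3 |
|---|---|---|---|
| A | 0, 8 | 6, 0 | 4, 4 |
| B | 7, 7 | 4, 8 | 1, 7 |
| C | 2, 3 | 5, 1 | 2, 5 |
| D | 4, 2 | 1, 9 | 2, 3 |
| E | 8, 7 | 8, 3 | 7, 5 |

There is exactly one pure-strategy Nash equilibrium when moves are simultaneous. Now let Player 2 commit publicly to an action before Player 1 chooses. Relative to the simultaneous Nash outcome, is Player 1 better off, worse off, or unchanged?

Backward induction with Player 2 moving first.
- c1 → Player 1 plays E (best of 0, 7, 2, 4, 8); Player 2 gets 7.
- c2 → Player 1 plays E (best of 6, 4, 5, 1, 8); Player 2 gets 3.
- c3 → Player 1 plays E (best of 4, 1, 2, 2, 7); Player 2 gets 5.
Player 2's induced payoffs are 7, 3, 5, so Player 2 commits to c1. Subgame-perfect outcome: (E, c1) with payoffs (8, 7).
Now find the simultaneous Nash equilibrium.
Player 1's best replies: c1→E; c2→E; c3→E.
Player 2's best replies: A→c1; B→c2; C→c3; D→c2; E→c1.
The unique mutual best reply is (E, c1), giving (8, 7).
Player 1 earns 8 sequentially versus 8 at the Nash outcome: unchanged.

unchanged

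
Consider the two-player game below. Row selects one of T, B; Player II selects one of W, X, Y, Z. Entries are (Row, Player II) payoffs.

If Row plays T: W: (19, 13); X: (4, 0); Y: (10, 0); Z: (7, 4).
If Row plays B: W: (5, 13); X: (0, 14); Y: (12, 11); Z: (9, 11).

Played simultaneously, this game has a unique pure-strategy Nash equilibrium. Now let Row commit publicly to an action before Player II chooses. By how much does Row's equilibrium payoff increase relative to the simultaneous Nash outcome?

0

Player II best-responds to each possible Row move:
- T: Player II compares 13, 0, 0, 4 and picks W; Row would get 19.
- B: Player II compares 13, 14, 11, 11 and picks X; Row would get 0.
Maximizing over 19, 0, Row chooses T. Subgame-perfect outcome: (T, W) with payoffs (19, 13).
Under simultaneous play:
Row's best replies: W→T; X→T; Y→B; Z→B.
Player II's best replies: T→W; B→X.
The unique mutual best reply is (T, W), giving (19, 13).
Row's commitment gain: 19 − 19 = 0.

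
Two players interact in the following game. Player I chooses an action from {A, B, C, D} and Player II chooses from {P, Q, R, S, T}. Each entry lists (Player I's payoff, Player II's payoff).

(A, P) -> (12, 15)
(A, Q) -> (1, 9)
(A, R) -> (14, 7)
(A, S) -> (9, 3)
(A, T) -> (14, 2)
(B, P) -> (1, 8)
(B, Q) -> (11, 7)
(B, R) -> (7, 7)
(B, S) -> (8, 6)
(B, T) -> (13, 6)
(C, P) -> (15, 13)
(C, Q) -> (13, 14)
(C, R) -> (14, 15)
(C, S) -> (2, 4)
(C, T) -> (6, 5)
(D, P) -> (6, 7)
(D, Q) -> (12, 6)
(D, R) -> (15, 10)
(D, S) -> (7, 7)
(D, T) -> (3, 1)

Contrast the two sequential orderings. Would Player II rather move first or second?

If Player I leads: Player II's best replies are A→P, B→P, C→R, D→R; Player I's induced payoffs 12, 1, 14, 15; outcome (D, R), payoffs (15, 10).
If Player II leads: Player I's best replies are P→C, Q→C, R→D, S→A, T→A; Player II's induced payoffs 13, 14, 10, 3, 2; outcome (C, Q), payoffs (13, 14).
Player II gets 14 moving first and 10 moving second, so Player II prefers to move first.

first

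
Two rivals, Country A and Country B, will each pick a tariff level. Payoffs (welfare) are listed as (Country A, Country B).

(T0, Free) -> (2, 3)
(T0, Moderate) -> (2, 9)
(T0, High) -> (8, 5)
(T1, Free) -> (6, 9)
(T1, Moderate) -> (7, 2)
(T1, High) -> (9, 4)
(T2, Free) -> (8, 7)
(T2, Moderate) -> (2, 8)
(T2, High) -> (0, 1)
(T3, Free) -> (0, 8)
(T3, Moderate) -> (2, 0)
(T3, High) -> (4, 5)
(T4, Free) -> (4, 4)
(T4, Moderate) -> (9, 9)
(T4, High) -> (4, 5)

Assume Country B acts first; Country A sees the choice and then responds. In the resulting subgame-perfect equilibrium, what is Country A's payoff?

9

Work backward from Country A's decision.
- Free → Country A plays T2 (best of 2, 6, 8, 0, 4); Country B gets 7.
- Moderate → Country A plays T4 (best of 2, 7, 2, 2, 9); Country B gets 9.
- High → Country A plays T1 (best of 8, 9, 0, 4, 4); Country B gets 4.
Country B's induced payoffs are 7, 9, 4, so Country B commits to Moderate. Subgame-perfect outcome: (T4, Moderate) with payoffs (9, 9).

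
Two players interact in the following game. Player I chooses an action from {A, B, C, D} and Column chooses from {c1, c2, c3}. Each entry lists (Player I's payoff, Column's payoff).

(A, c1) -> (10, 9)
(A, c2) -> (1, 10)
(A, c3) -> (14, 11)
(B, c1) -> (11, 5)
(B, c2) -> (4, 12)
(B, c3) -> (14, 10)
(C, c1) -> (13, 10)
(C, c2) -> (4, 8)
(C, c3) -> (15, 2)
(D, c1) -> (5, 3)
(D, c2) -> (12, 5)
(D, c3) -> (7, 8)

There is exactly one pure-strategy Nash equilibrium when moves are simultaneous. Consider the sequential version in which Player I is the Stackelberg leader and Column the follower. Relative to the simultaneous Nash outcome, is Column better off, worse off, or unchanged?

better off

Column best-responds to each possible Player I move:
- A: BR = c3, leader payoff 14.
- B: BR = c2, leader payoff 4.
- C: BR = c1, leader payoff 13.
- D: BR = c3, leader payoff 7.
Maximizing over 14, 4, 13, 7, Player I chooses A. Subgame-perfect outcome: (A, c3) with payoffs (14, 11).
For the simultaneous game, intersect best replies.
Player I's best replies: c1→C; c2→D; c3→C.
Column's best replies: A→c3; B→c2; C→c1; D→c3.
Only (C, c1) has each player best-responding; Nash payoffs (13, 10).
Column earns 11 sequentially versus 10 at the Nash outcome: better off.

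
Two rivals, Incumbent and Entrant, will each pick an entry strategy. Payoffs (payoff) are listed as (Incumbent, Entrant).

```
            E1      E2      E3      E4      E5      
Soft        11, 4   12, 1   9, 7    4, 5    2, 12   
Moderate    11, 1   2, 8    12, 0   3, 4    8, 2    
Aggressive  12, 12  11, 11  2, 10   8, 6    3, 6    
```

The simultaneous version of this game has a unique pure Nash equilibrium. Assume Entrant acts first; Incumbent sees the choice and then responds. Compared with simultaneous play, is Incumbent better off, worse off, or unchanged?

Solve by backward induction (Entrant leads).
- E1: BR = Aggressive, leader payoff 12.
- E2: BR = Soft, leader payoff 1.
- E3: BR = Moderate, leader payoff 0.
- E4: BR = Aggressive, leader payoff 6.
- E5: BR = Moderate, leader payoff 2.
Among 12, 1, 0, 6, 2, the best is 12 at E1. Subgame-perfect outcome: (Aggressive, E1) with payoffs (12, 12).
For the simultaneous game, intersect best replies.
Incumbent's best replies: E1→Aggressive; E2→Soft; E3→Moderate; E4→Aggressive; E5→Moderate.
Entrant's best replies: Soft→E5; Moderate→E2; Aggressive→E1.
Only (Aggressive, E1) has each player best-responding; Nash payoffs (12, 12).
Incumbent earns 12 sequentially versus 12 at the Nash outcome: unchanged.

unchanged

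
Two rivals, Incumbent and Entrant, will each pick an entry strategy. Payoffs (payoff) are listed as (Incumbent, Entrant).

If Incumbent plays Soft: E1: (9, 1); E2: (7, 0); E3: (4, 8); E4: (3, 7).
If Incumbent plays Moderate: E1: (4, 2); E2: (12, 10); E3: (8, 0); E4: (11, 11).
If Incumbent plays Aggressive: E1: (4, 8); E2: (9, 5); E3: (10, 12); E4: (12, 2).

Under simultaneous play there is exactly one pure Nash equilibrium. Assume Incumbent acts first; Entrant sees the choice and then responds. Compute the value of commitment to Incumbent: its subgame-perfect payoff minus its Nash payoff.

Solve by backward induction (Incumbent leads).
- Soft: BR = E3, leader payoff 4.
- Moderate: BR = E4, leader payoff 11.
- Aggressive: BR = E3, leader payoff 10.
Among 4, 11, 10, the best is 11 at Moderate. Subgame-perfect outcome: (Moderate, E4) with payoffs (11, 11).
For the simultaneous game, intersect best replies.
Incumbent's best replies: E1→Soft; E2→Moderate; E3→Aggressive; E4→Aggressive.
Entrant's best replies: Soft→E3; Moderate→E4; Aggressive→E3.
Only (Aggressive, E3) has each player best-responding; Nash payoffs (10, 12).
Incumbent's commitment gain: 11 − 10 = 1.

1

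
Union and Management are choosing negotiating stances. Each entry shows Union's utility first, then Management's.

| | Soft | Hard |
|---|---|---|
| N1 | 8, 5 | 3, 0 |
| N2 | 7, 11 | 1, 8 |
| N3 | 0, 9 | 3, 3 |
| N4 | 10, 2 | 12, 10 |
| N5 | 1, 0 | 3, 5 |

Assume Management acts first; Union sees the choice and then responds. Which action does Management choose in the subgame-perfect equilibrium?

Hard

Backward induction with Management moving first.
- Soft → Union plays N4 (best of 8, 7, 0, 10, 1); Management gets 2.
- Hard → Union plays N4 (best of 3, 1, 3, 12, 3); Management gets 10.
Among 2, 10, the best is 10 at Hard. Subgame-perfect outcome: (N4, Hard) with payoffs (12, 10).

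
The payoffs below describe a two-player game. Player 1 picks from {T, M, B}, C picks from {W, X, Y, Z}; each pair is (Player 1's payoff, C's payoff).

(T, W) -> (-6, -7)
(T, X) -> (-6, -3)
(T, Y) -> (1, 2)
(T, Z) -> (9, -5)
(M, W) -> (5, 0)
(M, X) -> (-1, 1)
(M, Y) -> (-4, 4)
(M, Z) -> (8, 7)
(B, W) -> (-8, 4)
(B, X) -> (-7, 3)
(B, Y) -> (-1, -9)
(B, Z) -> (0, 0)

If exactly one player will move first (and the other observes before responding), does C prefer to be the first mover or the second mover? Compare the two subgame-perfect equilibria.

If Player 1 leads: C's best replies are T→Y, M→Z, B→W; Player 1's induced payoffs 1, 8, -8; outcome (M, Z), payoffs (8, 7).
If C leads: Player 1's best replies are W→M, X→M, Y→T, Z→T; C's induced payoffs 0, 1, 2, -5; outcome (T, Y), payoffs (1, 2).
C gets 2 moving first and 7 moving second, so C prefers to move second.

second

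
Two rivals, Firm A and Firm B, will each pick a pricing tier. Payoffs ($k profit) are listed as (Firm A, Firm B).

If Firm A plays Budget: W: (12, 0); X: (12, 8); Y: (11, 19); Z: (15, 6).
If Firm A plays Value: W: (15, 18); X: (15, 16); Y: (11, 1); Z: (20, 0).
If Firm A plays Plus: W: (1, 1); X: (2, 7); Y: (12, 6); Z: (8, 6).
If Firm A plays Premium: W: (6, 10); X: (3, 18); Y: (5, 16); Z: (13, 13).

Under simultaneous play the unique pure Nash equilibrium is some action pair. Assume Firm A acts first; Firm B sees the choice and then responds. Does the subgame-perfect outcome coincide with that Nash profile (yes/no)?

yes

Firm B best-responds to each possible Firm A move:
- Budget → Firm B plays Y (best of 0, 8, 19, 6); Firm A gets 11.
- Value → Firm B plays W (best of 18, 16, 1, 0); Firm A gets 15.
- Plus → Firm B plays X (best of 1, 7, 6, 6); Firm A gets 2.
- Premium → Firm B plays X (best of 10, 18, 16, 13); Firm A gets 3.
Among 11, 15, 2, 3, the best is 15 at Value. Subgame-perfect outcome: (Value, W) with payoffs (15, 18).
Now find the simultaneous Nash equilibrium.
Firm A's best replies: W→Value; X→Value; Y→Plus; Z→Value.
Firm B's best replies: Budget→Y; Value→W; Plus→X; Premium→X.
The unique mutual best reply is (Value, W), giving (15, 18).
Sequential outcome (Value, W) coincides with the Nash profile (Value, W).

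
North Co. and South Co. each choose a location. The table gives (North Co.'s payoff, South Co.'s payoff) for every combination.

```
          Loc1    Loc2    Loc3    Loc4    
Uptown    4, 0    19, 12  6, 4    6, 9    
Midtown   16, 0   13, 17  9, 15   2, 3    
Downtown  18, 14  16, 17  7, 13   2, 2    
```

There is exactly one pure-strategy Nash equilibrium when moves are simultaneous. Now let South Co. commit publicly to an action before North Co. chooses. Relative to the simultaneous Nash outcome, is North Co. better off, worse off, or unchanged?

Work backward from North Co.'s decision.
- Loc1: BR = Downtown, leader payoff 14.
- Loc2: BR = Uptown, leader payoff 12.
- Loc3: BR = Midtown, leader payoff 15.
- Loc4: BR = Uptown, leader payoff 9.
South Co.'s induced payoffs are 14, 12, 15, 9, so South Co. commits to Loc3. Subgame-perfect outcome: (Midtown, Loc3) with payoffs (9, 15).
Under simultaneous play:
North Co.'s best replies: Loc1→Downtown; Loc2→Uptown; Loc3→Midtown; Loc4→Uptown.
South Co.'s best replies: Uptown→Loc2; Midtown→Loc2; Downtown→Loc2.
The unique mutual best reply is (Uptown, Loc2), giving (19, 12).
North Co. earns 9 sequentially versus 19 at the Nash outcome: worse off.

worse off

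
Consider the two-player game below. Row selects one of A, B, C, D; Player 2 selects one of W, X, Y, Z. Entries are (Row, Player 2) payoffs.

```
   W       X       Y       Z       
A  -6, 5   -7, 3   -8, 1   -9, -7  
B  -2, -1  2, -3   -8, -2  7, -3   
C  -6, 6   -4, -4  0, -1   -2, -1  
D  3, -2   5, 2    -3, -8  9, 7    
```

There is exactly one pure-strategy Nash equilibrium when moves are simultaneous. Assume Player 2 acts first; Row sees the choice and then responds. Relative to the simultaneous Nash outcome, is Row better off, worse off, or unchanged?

Work backward from Row's decision.
- W: Row compares -6, -2, -6, 3 and picks D; Player 2 would get -2.
- X: Row compares -7, 2, -4, 5 and picks D; Player 2 would get 2.
- Y: Row compares -8, -8, 0, -3 and picks C; Player 2 would get -1.
- Z: Row compares -9, 7, -2, 9 and picks D; Player 2 would get 7.
Among -2, 2, -1, 7, the best is 7 at Z. Subgame-perfect outcome: (D, Z) with payoffs (9, 7).
For the simultaneous game, intersect best replies.
Row's best replies: W→D; X→D; Y→C; Z→D.
Player 2's best replies: A→W; B→W; C→W; D→Z.
Only (D, Z) has each player best-responding; Nash payoffs (9, 7).
Row earns 9 sequentially versus 9 at the Nash outcome: unchanged.

unchanged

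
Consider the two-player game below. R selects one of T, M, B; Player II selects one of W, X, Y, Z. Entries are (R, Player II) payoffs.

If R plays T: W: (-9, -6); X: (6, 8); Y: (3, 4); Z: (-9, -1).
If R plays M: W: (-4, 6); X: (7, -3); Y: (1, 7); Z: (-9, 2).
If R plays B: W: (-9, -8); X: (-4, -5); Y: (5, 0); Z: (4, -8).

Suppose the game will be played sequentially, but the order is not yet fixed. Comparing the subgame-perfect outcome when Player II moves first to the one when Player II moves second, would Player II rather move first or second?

second

If R leads: Player II's best replies are T→X, M→Y, B→Y; R's induced payoffs 6, 1, 5; outcome (T, X), payoffs (6, 8).
If Player II leads: R's best replies are W→M, X→M, Y→B, Z→B; Player II's induced payoffs 6, -3, 0, -8; outcome (M, W), payoffs (-4, 6).
Player II gets 6 moving first and 8 moving second, so Player II prefers to move second.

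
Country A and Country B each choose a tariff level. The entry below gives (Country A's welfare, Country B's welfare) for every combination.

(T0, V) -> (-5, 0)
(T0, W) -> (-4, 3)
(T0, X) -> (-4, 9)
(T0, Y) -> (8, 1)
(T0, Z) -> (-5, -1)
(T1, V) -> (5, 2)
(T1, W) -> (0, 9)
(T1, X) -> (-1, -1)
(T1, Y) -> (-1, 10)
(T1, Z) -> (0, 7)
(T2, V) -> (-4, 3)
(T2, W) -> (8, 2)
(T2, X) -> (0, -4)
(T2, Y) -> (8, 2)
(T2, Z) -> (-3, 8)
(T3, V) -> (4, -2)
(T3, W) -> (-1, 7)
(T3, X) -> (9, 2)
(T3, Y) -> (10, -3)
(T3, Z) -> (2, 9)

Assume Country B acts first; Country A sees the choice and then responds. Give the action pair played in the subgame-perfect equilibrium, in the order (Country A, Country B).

Backward induction with Country B moving first.
- V → Country A plays T1 (best of -5, 5, -4, 4); Country B gets 2.
- W → Country A plays T2 (best of -4, 0, 8, -1); Country B gets 2.
- X → Country A plays T3 (best of -4, -1, 0, 9); Country B gets 2.
- Y → Country A plays T3 (best of 8, -1, 8, 10); Country B gets -3.
- Z → Country A plays T3 (best of -5, 0, -3, 2); Country B gets 9.
Country B's induced payoffs are 2, 2, 2, -3, 9, so Country B commits to Z. Subgame-perfect outcome: (T3, Z) with payoffs (2, 9).

(T3, Z)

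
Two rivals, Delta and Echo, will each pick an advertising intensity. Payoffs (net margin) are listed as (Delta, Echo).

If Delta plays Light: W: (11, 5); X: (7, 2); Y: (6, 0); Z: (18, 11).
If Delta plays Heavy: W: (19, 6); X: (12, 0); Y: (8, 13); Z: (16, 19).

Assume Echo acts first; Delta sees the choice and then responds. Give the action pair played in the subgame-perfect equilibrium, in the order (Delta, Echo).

Work backward from Delta's decision.
- W → Delta plays Heavy (best of 11, 19); Echo gets 6.
- X → Delta plays Heavy (best of 7, 12); Echo gets 0.
- Y → Delta plays Heavy (best of 6, 8); Echo gets 13.
- Z → Delta plays Light (best of 18, 16); Echo gets 11.
Echo's induced payoffs are 6, 0, 13, 11, so Echo commits to Y. Subgame-perfect outcome: (Heavy, Y) with payoffs (8, 13).

(Heavy, Y)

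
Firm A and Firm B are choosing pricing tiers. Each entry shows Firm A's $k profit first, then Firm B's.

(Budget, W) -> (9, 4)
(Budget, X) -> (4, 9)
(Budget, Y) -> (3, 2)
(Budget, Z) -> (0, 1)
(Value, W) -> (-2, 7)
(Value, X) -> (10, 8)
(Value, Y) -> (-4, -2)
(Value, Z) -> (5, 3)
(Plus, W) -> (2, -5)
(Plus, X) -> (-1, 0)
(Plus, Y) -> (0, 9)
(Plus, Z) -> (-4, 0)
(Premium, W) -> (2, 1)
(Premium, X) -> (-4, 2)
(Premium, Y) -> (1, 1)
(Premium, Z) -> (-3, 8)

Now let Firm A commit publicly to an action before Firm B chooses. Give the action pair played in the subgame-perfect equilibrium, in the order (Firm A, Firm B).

(Value, X)

Solve by backward induction (Firm A leads).
- Budget: BR = X, leader payoff 4.
- Value: BR = X, leader payoff 10.
- Plus: BR = Y, leader payoff 0.
- Premium: BR = Z, leader payoff -3.
Maximizing over 4, 10, 0, -3, Firm A chooses Value. Subgame-perfect outcome: (Value, X) with payoffs (10, 8).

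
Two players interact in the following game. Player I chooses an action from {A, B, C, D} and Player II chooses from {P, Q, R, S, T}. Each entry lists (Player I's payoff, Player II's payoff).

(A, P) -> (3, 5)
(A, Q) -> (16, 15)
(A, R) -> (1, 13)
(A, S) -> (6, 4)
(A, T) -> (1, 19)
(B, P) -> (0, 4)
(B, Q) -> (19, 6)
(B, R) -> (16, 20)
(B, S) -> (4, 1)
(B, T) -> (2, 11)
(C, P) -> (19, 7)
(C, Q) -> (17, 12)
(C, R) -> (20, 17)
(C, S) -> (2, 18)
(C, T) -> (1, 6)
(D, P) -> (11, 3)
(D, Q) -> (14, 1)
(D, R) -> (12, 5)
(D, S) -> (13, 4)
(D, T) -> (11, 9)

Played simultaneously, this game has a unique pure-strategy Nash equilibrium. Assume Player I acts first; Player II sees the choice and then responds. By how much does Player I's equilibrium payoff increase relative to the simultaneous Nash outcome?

Work backward from Player II's decision.
- A: BR = T, leader payoff 1.
- B: BR = R, leader payoff 16.
- C: BR = S, leader payoff 2.
- D: BR = T, leader payoff 11.
Maximizing over 1, 16, 2, 11, Player I chooses B. Subgame-perfect outcome: (B, R) with payoffs (16, 20).
For the simultaneous game, intersect best replies.
Player I's best replies: P→C; Q→B; R→C; S→D; T→D.
Player II's best replies: A→T; B→R; C→S; D→T.
Only (D, T) has each player best-responding; Nash payoffs (11, 9).
Player I's commitment gain: 16 − 11 = 5.

5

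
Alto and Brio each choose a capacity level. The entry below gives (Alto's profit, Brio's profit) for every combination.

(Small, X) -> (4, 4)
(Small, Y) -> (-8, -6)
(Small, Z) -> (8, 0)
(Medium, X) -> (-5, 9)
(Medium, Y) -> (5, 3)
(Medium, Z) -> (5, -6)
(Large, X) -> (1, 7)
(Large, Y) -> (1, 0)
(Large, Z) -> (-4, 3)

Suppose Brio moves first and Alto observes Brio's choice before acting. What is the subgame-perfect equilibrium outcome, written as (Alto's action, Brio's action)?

(Small, X)

Alto best-responds to each possible Brio move:
- X → Alto plays Small (best of 4, -5, 1); Brio gets 4.
- Y → Alto plays Medium (best of -8, 5, 1); Brio gets 3.
- Z → Alto plays Small (best of 8, 5, -4); Brio gets 0.
Maximizing over 4, 3, 0, Brio chooses X. Subgame-perfect outcome: (Small, X) with payoffs (4, 4).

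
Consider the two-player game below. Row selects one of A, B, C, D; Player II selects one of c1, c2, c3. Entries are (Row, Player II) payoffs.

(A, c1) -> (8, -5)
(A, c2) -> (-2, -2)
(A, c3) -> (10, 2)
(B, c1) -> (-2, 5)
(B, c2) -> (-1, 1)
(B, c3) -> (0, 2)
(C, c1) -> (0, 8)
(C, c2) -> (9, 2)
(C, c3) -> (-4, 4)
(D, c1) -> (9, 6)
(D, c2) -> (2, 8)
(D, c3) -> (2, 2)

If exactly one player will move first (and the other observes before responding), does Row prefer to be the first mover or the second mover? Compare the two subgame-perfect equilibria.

If Row leads: Player II's best replies are A→c3, B→c1, C→c1, D→c2; Row's induced payoffs 10, -2, 0, 2; outcome (A, c3), payoffs (10, 2).
If Player II leads: Row's best replies are c1→D, c2→C, c3→A; Player II's induced payoffs 6, 2, 2; outcome (D, c1), payoffs (9, 6).
Row gets 10 moving first and 9 moving second, so Row prefers to move first.

first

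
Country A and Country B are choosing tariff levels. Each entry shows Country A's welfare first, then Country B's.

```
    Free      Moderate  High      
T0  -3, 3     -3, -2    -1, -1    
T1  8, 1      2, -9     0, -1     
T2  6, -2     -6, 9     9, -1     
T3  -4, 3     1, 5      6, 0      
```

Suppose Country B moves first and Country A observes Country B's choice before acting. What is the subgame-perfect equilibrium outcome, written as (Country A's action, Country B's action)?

Work backward from Country A's decision.
- Free: Country A compares -3, 8, 6, -4 and picks T1; Country B would get 1.
- Moderate: Country A compares -3, 2, -6, 1 and picks T1; Country B would get -9.
- High: Country A compares -1, 0, 9, 6 and picks T2; Country B would get -1.
Among 1, -9, -1, the best is 1 at Free. Subgame-perfect outcome: (T1, Free) with payoffs (8, 1).

(T1, Free)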